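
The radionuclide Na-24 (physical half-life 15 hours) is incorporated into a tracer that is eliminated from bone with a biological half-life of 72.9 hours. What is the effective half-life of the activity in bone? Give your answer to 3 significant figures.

12.4 hours

1/t_eff = 1/t_phys + 1/t_biol = 1/15 + 1/72.9 = 0.080384 per hour.
t_eff = 15 × 72.9 / (15 + 72.9) ≈ 12.44 hours.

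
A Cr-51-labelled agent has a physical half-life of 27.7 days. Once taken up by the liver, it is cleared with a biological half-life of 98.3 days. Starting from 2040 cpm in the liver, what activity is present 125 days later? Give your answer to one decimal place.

37.0 cpm

1/t_eff = 1/t_phys + 1/t_biol = 1/27.7 + 1/98.3 = 0.046274 per day.
t_eff = 27.7 × 98.3 / (27.7 + 98.3) ≈ 21.61 days.
Remaining = 2040 × (1/2)^(125/21.61) = 2040 × (1/2)^5.7843 ≈ 37.017 cpm.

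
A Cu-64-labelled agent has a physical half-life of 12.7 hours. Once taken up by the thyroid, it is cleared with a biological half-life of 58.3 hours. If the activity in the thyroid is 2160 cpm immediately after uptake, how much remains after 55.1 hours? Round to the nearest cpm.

55 cpm

1/t_eff = 1/t_phys + 1/t_biol = 1/12.7 + 1/58.3 = 0.095893 per hour.
t_eff = 12.7 × 58.3 / (12.7 + 58.3) ≈ 10.428 hours.
Remaining = 2160 × (1/2)^(55.1/10.428) = 2160 × (1/2)^5.2837 ≈ 55.45 cpm.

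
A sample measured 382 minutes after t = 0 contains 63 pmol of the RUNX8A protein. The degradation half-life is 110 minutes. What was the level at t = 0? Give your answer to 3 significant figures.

Number of half-lives elapsed: n = 382/110 ≈ 3.4727.
A₀ = A × 2^n = 63 × 2^3.4727 = 63 × 11.102 ≈ 699.42 pmol.

699 pmol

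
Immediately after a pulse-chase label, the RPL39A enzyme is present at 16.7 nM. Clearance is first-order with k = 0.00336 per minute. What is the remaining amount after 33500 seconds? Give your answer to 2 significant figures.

t½ = ln 2 / k = 0.69315 / 0.00336 ≈ 206.29 minutes.
Convert the elapsed time: 33500 seconds = 558.333 minutes.
Number of half-lives: n = 558.333/206.29 ≈ 2.7065.
Remaining = 16.7 × (1/2)^2.7065 = 16.7 × 0.1532 ≈ 2.5585 nM.

2.6 nM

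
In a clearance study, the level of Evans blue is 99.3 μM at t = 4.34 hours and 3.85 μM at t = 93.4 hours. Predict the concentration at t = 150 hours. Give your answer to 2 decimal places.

0.49 μM

Over Δt = 93.4 − 4.34 = 89.06 hours, the level fell by a factor of 99.3/3.85 ≈ 25.792.
n = log₂(25.792) ≈ 4.6889 half-lives, so t½ = 89.06/4.6889 ≈ 18.994 hours.
From t = 93.4 to t = 150: 3.85 × (1/2)^((150−93.4)/18.994) ≈ 0.488 μM.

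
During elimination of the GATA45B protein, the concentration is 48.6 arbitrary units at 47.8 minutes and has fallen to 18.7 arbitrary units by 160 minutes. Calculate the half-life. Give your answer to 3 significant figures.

Over Δt = 160 − 47.8 = 112.2 minutes, the level fell by a factor of 48.6/18.7 ≈ 2.5989.
n = log₂(2.5989) ≈ 1.3779 half-lives, so t½ = 112.2/1.3779 ≈ 81.427 minutes.

81.4 minutes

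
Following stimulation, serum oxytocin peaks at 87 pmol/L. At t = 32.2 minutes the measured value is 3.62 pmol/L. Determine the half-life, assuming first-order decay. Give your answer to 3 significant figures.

7.02 minutes

A/A₀ = 3.62/87 ≈ 0.041609.
n = log₂(24.033) ≈ 4.587 half-lives elapsed in 32.2 minutes.
t½ = 32.2/4.587 ≈ 7.0199 minutes.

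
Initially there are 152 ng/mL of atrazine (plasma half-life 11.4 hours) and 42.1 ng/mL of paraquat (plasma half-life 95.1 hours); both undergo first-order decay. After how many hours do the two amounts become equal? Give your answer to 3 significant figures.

Set 152·(1/2)^(t/11.4) = 42.1·(1/2)^(t/95.1).
Taking log₂: log₂(152/42.1) = t·(1/11.4 − 1/95.1).
log₂(3.6105) = 1.8522; 1/11.4 − 1/95.1 = 0.077204.
t = 1.8522 / 0.077204 ≈ 23.991 hours.

24.0 hours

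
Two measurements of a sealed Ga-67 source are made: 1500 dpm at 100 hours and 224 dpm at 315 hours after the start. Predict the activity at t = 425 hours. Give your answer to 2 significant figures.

85 dpm

Over Δt = 315 − 100 = 215 hours, the level fell by a factor of 1500/224 ≈ 6.6964.
n = log₂(6.6964) ≈ 2.7434 half-lives, so t½ = 215/2.7434 ≈ 78.37 hours.
From t = 315 to t = 425: 224 × (1/2)^((425−315)/78.37) ≈ 84.669 dpm.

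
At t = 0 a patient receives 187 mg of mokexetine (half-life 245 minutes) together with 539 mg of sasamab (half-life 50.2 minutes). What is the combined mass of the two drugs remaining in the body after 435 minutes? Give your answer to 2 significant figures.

56 mg

mokexetine: 187 × (1/2)^(435/245) = 187 × (1/2)^1.7755 ≈ 54.621 mg.
sasamab: 539 × (1/2)^(435/50.2) = 539 × (1/2)^8.6653 ≈ 1.3276 mg.
Total = 54.621 + 1.3276 ≈ 55.949 mg.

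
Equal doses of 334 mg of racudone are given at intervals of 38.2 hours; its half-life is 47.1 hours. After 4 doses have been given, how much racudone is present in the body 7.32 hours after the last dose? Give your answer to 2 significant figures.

620 mg

The 4 doses were given 121.92, 83.72, 45.52, 7.32 hours ago.
Total = 334·(1/2)^(121.92/47.1) + 334·(1/2)^(83.72/47.1) + 334·(1/2)^(45.52/47.1) + 334·(1/2)^(7.32/47.1)
      = 55.529 + 97.424 + 170.93 + 299.89 ≈ 623.77 mg.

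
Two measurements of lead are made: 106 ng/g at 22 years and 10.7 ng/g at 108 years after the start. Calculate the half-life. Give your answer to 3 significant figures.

Over Δt = 108 − 22 = 86 years, the level fell by a factor of 106/10.7 ≈ 9.9065.
n = log₂(9.9065) ≈ 3.3084 half-lives, so t½ = 86/3.3084 ≈ 25.995 years.

26.0 years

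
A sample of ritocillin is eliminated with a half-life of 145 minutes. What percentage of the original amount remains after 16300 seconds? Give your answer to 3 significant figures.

27.3%

16300 seconds = 271.667 minutes.
n = 271.667/145 ≈ 1.8736 half-lives.
Fraction remaining = (1/2)^1.8736 ≈ 0.2729, i.e. 27.29%.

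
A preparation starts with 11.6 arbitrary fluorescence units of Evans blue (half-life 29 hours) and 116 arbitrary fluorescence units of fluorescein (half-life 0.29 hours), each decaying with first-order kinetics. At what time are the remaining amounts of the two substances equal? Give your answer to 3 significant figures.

Set 11.6·(1/2)^(t/29) = 116·(1/2)^(t/0.29).
Taking log₂: log₂(11.6/116) = t·(1/29 − 1/0.29).
log₂(0.1) = -3.3219; 1/29 − 1/0.29 = -3.4138.
t = -3.3219 / -3.4138 ≈ 0.97309 hours.

0.973 hours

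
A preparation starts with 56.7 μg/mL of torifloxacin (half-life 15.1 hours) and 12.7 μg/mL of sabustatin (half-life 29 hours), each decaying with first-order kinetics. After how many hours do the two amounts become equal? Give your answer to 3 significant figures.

Set 56.7·(1/2)^(t/15.1) = 12.7·(1/2)^(t/29).
Taking log₂: log₂(56.7/12.7) = t·(1/15.1 − 1/29).
log₂(4.4646) = 2.1585; 1/15.1 − 1/29 = 0.031742.
t = 2.1585 / 0.031742 ≈ 68.001 hours.

68.0 hours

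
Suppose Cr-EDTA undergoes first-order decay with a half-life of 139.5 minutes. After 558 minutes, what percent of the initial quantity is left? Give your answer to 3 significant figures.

n = 558/139.5 ≈ 4 half-lives.
Fraction remaining = (1/2)^4 ≈ 0.0625, i.e. 6.25%.

6.25%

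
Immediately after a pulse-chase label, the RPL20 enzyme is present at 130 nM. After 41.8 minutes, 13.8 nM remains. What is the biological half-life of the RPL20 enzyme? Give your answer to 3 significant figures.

12.9 minutes

A/A₀ = 13.8/130 ≈ 0.10615.
n = log₂(9.4203) ≈ 3.2358 half-lives elapsed in 41.8 minutes.
t½ = 41.8/3.2358 ≈ 12.918 minutes.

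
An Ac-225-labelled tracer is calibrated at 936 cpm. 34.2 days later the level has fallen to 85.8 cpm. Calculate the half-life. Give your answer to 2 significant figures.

9.9 days

A/A₀ = 85.8/936 ≈ 0.091667.
n = log₂(10.909) ≈ 3.4475 half-lives elapsed in 34.2 days.
t½ = 34.2/3.4475 ≈ 9.9204 days.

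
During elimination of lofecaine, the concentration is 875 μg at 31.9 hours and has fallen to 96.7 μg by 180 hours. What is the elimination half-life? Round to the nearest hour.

47 hours

Over Δt = 180 − 31.9 = 148.1 hours, the level fell by a factor of 875/96.7 ≈ 9.0486.
n = log₂(9.0486) ≈ 3.1777 half-lives, so t½ = 148.1/3.1777 ≈ 46.606 hours.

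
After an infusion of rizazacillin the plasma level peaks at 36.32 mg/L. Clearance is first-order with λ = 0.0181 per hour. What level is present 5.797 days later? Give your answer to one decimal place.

2.9 mg/L

t½ = ln 2 / λ = 0.69315 / 0.0181 ≈ 38.295 hours.
Convert the elapsed time: 5.797 days = 139.128 hours.
Number of half-lives: n = 139.128/38.295 ≈ 3.633.
Remaining = 36.32 × (1/2)^3.633 = 36.32 × 0.080603 ≈ 2.9275 mg/L.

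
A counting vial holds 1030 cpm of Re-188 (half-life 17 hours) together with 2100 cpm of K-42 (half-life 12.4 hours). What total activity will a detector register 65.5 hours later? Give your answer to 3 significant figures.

Re-188: 1030 × (1/2)^(65.5/17) = 1030 × (1/2)^3.8529 ≈ 71.283 cpm.
K-42: 2100 × (1/2)^(65.5/12.4) = 2100 × (1/2)^5.2823 ≈ 53.964 cpm.
Total = 71.283 + 53.964 ≈ 125.25 cpm.

125 cpm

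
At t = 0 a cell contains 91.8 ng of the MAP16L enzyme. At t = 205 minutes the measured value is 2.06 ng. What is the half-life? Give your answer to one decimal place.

A/A₀ = 2.06/91.8 ≈ 0.02244.
n = log₂(44.563) ≈ 5.4778 half-lives elapsed in 205 minutes.
t½ = 205/5.4778 ≈ 37.424 minutes.

37.4 minutes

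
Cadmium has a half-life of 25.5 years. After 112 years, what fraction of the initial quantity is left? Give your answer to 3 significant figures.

0.0476

n = 112/25.5 ≈ 4.3922 half-lives.
Fraction remaining = (1/2)^4.3922 ≈ 0.047624.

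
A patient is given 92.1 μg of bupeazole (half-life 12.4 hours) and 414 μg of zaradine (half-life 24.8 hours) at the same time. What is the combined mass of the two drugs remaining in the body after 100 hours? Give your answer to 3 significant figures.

25.6 μg

bupeazole: 92.1 × (1/2)^(100/12.4) = 92.1 × (1/2)^8.0645 ≈ 0.34403 μg.
zaradine: 414 × (1/2)^(100/24.8) = 414 × (1/2)^4.0323 ≈ 25.303 μg.
Total = 0.34403 + 25.303 ≈ 25.647 μg.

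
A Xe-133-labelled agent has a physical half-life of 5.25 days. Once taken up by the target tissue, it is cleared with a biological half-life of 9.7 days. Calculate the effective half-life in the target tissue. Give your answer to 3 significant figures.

1/t_eff = 1/t_phys + 1/t_biol = 1/5.25 + 1/9.7 = 0.29357 per day.
t_eff = 5.25 × 9.7 / (5.25 + 9.7) ≈ 3.4064 days.

3.41 days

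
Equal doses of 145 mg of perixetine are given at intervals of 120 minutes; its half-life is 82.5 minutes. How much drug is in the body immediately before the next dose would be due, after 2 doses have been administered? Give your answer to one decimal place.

The 2 doses were given 240, 120 minutes ago.
Total = 145·(1/2)^(240/82.5) + 145·(1/2)^(120/82.5)
      = 19.304 + 52.906 ≈ 72.21 mg.

72.2 mg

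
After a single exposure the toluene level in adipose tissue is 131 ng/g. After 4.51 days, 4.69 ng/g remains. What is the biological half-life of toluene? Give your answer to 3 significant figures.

0.939 days

A/A₀ = 4.69/131 ≈ 0.035802.
n = log₂(27.932) ≈ 4.8038 half-lives elapsed in 4.51 days.
t½ = 4.51/4.8038 ≈ 0.93883 days.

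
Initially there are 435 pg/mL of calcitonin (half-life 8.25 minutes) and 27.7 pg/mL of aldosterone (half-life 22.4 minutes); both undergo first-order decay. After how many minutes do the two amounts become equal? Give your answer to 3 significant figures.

51.9 minutes

Set 435·(1/2)^(t/8.25) = 27.7·(1/2)^(t/22.4).
Taking log₂: log₂(435/27.7) = t·(1/8.25 − 1/22.4).
log₂(15.704) = 3.9731; 1/8.25 − 1/22.4 = 0.076569.
t = 3.9731 / 0.076569 ≈ 51.888 minutes.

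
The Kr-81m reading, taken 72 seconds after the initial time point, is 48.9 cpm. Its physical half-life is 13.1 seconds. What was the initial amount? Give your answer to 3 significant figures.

Number of half-lives elapsed: n = 72/13.1 ≈ 5.4962.
A₀ = A × 2^n = 48.9 × 2^5.4962 = 48.9 × 45.135 ≈ 2207.1 cpm.

2210 cpm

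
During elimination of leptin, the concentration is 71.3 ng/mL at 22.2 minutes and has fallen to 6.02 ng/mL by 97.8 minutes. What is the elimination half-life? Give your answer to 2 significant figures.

21 minutes

Over Δt = 97.8 − 22.2 = 75.6 minutes, the level fell by a factor of 71.3/6.02 ≈ 11.844.
n = log₂(11.844) ≈ 3.5661 half-lives, so t½ = 75.6/3.5661 ≈ 21.2 minutes.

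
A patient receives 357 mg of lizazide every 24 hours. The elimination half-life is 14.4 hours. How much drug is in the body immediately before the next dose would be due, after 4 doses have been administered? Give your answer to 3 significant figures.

163 mg

The 4 doses were given 96, 72, 48, 24 hours ago.
Total = 357·(1/2)^(96/14.4) + 357·(1/2)^(72/14.4) + 357·(1/2)^(48/14.4) + 357·(1/2)^(24/14.4)
      = 3.514 + 11.156 + 35.419 + 112.45 ≈ 162.54 mg.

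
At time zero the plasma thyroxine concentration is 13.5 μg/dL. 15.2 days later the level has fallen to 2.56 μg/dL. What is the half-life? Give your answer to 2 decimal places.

A/A₀ = 2.56/13.5 ≈ 0.18963.
n = log₂(5.2734) ≈ 2.3987 half-lives elapsed in 15.2 days.
t½ = 15.2/2.3987 ≈ 6.3367 days.

6.34 days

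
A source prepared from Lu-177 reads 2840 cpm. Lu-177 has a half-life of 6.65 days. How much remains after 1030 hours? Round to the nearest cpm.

32 cpm

Convert the elapsed time: 1030 hours = 42.9167 days.
Number of half-lives: n = 42.9167/6.65 ≈ 6.4536.
Remaining = 2840 × (1/2)^6.4536 = 2840 × 0.011409 ≈ 32.403 cpm.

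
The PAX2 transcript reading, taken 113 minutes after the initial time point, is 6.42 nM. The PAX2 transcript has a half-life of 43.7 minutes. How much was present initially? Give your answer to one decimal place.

Number of half-lives elapsed: n = 113/43.7 ≈ 2.5858.
A₀ = A × 2^n = 6.42 × 2^2.5858 = 6.42 × 6.0035 ≈ 38.543 nM.

38.5 nM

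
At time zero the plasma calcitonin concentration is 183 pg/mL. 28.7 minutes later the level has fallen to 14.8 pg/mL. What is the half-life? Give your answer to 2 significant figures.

7.9 minutes

A/A₀ = 14.8/183 ≈ 0.080874.
n = log₂(12.365) ≈ 3.6282 half-lives elapsed in 28.7 minutes.
t½ = 28.7/3.6282 ≈ 7.9103 minutes.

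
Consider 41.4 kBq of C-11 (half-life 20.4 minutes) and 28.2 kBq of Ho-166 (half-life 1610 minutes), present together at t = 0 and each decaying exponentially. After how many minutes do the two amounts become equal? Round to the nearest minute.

11 minutes

Set 41.4·(1/2)^(t/20.4) = 28.2·(1/2)^(t/1610).
Taking log₂: log₂(41.4/28.2) = t·(1/20.4 − 1/1610).
log₂(1.4681) = 0.55394; 1/20.4 − 1/1610 = 0.048398.
t = 0.55394 / 0.048398 ≈ 11.445 minutes.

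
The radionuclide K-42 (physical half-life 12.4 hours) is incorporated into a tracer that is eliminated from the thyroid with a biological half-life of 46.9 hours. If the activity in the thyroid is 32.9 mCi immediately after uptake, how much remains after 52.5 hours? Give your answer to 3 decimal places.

1/t_eff = 1/t_phys + 1/t_biol = 1/12.4 + 1/46.9 = 0.10197 per hour.
t_eff = 12.4 × 46.9 / (12.4 + 46.9) ≈ 9.8071 hours.
Remaining = 32.9 × (1/2)^(52.5/9.8071) = 32.9 × (1/2)^5.3533 ≈ 0.80482 mCi.

0.805 mCi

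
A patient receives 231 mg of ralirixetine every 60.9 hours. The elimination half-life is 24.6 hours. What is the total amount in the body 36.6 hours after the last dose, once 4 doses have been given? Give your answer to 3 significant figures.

100 mg

The 4 doses were given 219.3, 158.4, 97.5, 36.6 hours ago.
Total = 231·(1/2)^(219.3/24.6) + 231·(1/2)^(158.4/24.6) + 231·(1/2)^(97.5/24.6) + 231·(1/2)^(36.6/24.6)
      = 0.47867 + 2.6624 + 14.808 + 82.364 ≈ 100.31 mg.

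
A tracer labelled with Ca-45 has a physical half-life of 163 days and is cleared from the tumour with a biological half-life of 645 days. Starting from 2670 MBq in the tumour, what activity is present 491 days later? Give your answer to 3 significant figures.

1/t_eff = 1/t_phys + 1/t_biol = 1/163 + 1/645 = 0.0076854 per day.
t_eff = 163 × 645 / (163 + 645) ≈ 130.12 days.
Remaining = 2670 × (1/2)^(491/130.12) = 2670 × (1/2)^3.7735 ≈ 195.24 MBq.

195 MBq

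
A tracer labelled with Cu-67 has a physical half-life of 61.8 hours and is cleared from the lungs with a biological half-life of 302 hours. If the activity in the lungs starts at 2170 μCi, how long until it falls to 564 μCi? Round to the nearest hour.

100 hours

1/t_eff = 1/t_phys + 1/t_biol = 1/61.8 + 1/302 = 0.019492 per hour.
t_eff = 61.8 × 302 / (61.8 + 302) ≈ 51.302 hours.
n = log₂(2170/564) ≈ 1.9439; t = 1.9439 × 51.302 ≈ 99.727 hours.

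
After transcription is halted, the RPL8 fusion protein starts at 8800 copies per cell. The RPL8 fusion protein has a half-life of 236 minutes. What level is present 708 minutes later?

1100 copies per cell

Elapsed time is 3 half-lives (708/236).
Each half-life halves the amount: 8800 × (1/2)^3 = 8800/8 = 1100 copies per cell.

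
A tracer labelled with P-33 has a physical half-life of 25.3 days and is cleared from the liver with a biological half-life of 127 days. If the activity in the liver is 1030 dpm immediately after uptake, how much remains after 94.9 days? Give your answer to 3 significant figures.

45.6 dpm

1/t_eff = 1/t_phys + 1/t_biol = 1/25.3 + 1/127 = 0.0474 per day.
t_eff = 25.3 × 127 / (25.3 + 127) ≈ 21.097 days.
Remaining = 1030 × (1/2)^(94.9/21.097) = 1030 × (1/2)^4.4982 ≈ 45.576 dpm.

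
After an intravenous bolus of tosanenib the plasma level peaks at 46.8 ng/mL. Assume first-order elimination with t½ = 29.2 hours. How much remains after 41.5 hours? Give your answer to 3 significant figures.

Number of half-lives: n = 41.5/29.2 ≈ 1.4212.
Remaining = 46.8 × (1/2)^1.4212 = 46.8 × 0.37339 ≈ 17.475 ng/mL.

17.5 ng/mL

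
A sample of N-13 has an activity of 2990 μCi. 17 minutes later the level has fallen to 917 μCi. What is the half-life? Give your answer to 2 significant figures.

A/A₀ = 917/2990 ≈ 0.30669.
n = log₂(3.2606) ≈ 1.7052 half-lives elapsed in 17 minutes.
t½ = 17/1.7052 ≈ 9.9698 minutes.

10 minutes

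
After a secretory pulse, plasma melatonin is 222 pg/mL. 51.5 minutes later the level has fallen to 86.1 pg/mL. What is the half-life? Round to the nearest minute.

38 minutes

A/A₀ = 86.1/222 ≈ 0.38784.
n = log₂(2.5784) ≈ 1.3665 half-lives elapsed in 51.5 minutes.
t½ = 51.5/1.3665 ≈ 37.688 minutes.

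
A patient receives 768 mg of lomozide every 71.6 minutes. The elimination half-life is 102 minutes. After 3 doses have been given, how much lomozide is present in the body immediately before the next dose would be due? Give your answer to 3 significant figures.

941 mg

The 3 doses were given 214.8, 143.2, 71.6 minutes ago.
Total = 768·(1/2)^(214.8/102) + 768·(1/2)^(143.2/102) + 768·(1/2)^(71.6/102)
      = 178.41 + 290.23 + 472.12 ≈ 940.76 mg.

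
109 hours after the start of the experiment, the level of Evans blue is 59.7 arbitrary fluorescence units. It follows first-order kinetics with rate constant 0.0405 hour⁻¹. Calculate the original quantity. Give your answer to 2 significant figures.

4900 arbitrary fluorescence units

t½ = ln 2 / λ = 0.69315 / 0.0405 ≈ 17.115 hours.
Number of half-lives elapsed: n = 109/17.115 ≈ 6.3688.
A₀ = A × 2^n = 59.7 × 2^6.3688 = 59.7 × 82.641 ≈ 4933.6 arbitrary fluorescence units.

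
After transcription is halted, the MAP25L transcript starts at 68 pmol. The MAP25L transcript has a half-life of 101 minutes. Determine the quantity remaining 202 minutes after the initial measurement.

Elapsed time is 2 half-lives (202/101).
Each half-life halves the amount: 68 × (1/2)^2 = 68/4 = 17 pmol.

17 pmol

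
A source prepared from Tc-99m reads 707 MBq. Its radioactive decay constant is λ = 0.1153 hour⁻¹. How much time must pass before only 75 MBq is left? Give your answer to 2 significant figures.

t½ = ln 2 / λ = 0.69315 / 0.1153 ≈ 6.0117 hours.
Fraction remaining = 75/707 ≈ 0.10608.
n = log₂(707/75) = ln(9.4267)/ln 2 ≈ 3.2367 half-lives.
t = n × t½ = 3.2367 × 6.0117 ≈ 19.458 hours.

19 hours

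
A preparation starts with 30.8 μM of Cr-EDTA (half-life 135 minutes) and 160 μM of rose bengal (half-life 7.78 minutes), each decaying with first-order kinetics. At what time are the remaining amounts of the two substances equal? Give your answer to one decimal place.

Set 30.8·(1/2)^(t/135) = 160·(1/2)^(t/7.78).
Taking log₂: log₂(30.8/160) = t·(1/135 − 1/7.78).
log₂(0.1925) = -2.3771; 1/135 − 1/7.78 = -0.12113.
t = -2.3771 / -0.12113 ≈ 19.625 minutes.

19.6 minutes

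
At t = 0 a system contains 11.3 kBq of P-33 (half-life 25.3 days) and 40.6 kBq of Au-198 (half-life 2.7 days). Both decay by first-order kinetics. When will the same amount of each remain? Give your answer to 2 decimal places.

5.58 days

Set 11.3·(1/2)^(t/25.3) = 40.6·(1/2)^(t/2.7).
Taking log₂: log₂(11.3/40.6) = t·(1/25.3 − 1/2.7).
log₂(0.27833) = -1.8452; 1/25.3 − 1/2.7 = -0.33084.
t = -1.8452 / -0.33084 ≈ 5.5771 days.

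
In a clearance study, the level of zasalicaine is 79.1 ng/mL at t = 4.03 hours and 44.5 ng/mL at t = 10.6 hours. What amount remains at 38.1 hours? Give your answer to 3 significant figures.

Over Δt = 10.6 − 4.03 = 6.57 hours, the level fell by a factor of 79.1/44.5 ≈ 1.7775.
n = log₂(1.7775) ≈ 0.82987 half-lives, so t½ = 6.57/0.82987 ≈ 7.9169 hours.
From t = 10.6 to t = 38.1: 44.5 × (1/2)^((38.1−10.6)/7.9169) ≈ 4.0059 ng/mL.

4.01 ng/mL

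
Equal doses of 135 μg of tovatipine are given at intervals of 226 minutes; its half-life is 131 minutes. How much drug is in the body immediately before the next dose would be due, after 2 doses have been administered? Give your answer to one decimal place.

53.2 μg

The 2 doses were given 452, 226 minutes ago.
Total = 135·(1/2)^(452/131) + 135·(1/2)^(226/131)
      = 12.35 + 40.832 ≈ 53.182 μg.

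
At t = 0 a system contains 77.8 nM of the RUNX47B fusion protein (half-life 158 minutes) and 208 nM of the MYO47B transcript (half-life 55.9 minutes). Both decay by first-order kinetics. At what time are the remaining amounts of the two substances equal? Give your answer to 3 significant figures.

123 minutes

Set 77.8·(1/2)^(t/158) = 208·(1/2)^(t/55.9).
Taking log₂: log₂(77.8/208) = t·(1/158 − 1/55.9).
log₂(0.37404) = -1.4187; 1/158 − 1/55.9 = -0.01156.
t = -1.4187 / -0.01156 ≈ 122.73 minutes.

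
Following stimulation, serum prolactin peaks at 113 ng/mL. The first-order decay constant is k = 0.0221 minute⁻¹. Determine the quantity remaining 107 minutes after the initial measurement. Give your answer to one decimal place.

t½ = ln 2 / k = 0.69315 / 0.0221 ≈ 31.364 minutes.
Number of half-lives: n = 107/31.364 ≈ 3.4115.
Remaining = 113 × (1/2)^3.4115 = 113 × 0.093977 ≈ 10.619 ng/mL.

10.6 ng/mL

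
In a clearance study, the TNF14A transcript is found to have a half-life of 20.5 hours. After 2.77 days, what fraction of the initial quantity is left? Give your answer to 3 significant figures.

2.77 days = 66.48 hours.
n = 66.48/20.5 ≈ 3.2429 half-lives.
Fraction remaining = (1/2)^3.2429 ≈ 0.10563.

0.106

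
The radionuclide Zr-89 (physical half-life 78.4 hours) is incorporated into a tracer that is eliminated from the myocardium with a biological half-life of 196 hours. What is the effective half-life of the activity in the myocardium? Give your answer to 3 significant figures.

1/t_eff = 1/t_phys + 1/t_biol = 1/78.4 + 1/196 = 0.017857 per hour.
t_eff = 78.4 × 196 / (78.4 + 196) ≈ 56 hours.

56.0 hours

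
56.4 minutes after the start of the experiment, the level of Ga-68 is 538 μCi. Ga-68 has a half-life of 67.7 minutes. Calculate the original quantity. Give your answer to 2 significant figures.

960 μCi

Number of half-lives elapsed: n = 56.4/67.7 ≈ 0.83309.
A₀ = A × 2^n = 538 × 2^0.83309 = 538 × 1.7815 ≈ 958.44 μCi.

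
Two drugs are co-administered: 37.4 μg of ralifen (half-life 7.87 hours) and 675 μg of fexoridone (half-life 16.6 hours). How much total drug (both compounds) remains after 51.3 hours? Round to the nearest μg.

80 μg

ralifen: 37.4 × (1/2)^(51.3/7.87) = 37.4 × (1/2)^6.5184 ≈ 0.40797 μg.
fexoridone: 675 × (1/2)^(51.3/16.6) = 675 × (1/2)^3.0904 ≈ 79.252 μg.
Total = 0.40797 + 79.252 ≈ 79.66 μg.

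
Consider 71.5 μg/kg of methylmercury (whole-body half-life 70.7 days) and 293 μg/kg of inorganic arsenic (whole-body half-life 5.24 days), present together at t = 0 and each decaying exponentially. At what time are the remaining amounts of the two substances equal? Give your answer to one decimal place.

11.5 days

Set 71.5·(1/2)^(t/70.7) = 293·(1/2)^(t/5.24).
Taking log₂: log₂(71.5/293) = t·(1/70.7 − 1/5.24).
log₂(0.24403) = -2.0349; 1/70.7 − 1/5.24 = -0.1767.
t = -2.0349 / -0.1767 ≈ 11.516 days.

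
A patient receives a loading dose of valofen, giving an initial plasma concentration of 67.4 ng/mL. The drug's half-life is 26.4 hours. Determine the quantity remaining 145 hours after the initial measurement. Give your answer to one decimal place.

1.5 ng/mL

Number of half-lives: n = 145/26.4 ≈ 5.4924.
Remaining = 67.4 × (1/2)^5.4924 = 67.4 × 0.022213 ≈ 1.4972 ng/mL.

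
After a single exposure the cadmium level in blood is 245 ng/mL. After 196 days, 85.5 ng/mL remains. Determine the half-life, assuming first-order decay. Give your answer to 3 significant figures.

129 days

A/A₀ = 85.5/245 ≈ 0.34898.
n = log₂(2.8655) ≈ 1.5188 half-lives elapsed in 196 days.
t½ = 196/1.5188 ≈ 129.05 days.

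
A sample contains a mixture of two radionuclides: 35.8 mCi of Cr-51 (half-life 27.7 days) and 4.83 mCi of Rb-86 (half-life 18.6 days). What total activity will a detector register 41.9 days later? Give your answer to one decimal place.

13.6 mCi

Cr-51: 35.8 × (1/2)^(41.9/27.7) = 35.8 × (1/2)^1.5126 ≈ 12.547 mCi.
Rb-86: 4.83 × (1/2)^(41.9/18.6) = 4.83 × (1/2)^2.2527 ≈ 1.0135 mCi.
Total = 12.547 + 1.0135 ≈ 13.56 mCi.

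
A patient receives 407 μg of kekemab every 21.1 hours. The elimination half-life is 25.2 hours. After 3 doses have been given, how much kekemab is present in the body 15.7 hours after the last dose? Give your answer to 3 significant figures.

The 3 doses were given 57.9, 36.8, 15.7 hours ago.
Total = 407·(1/2)^(57.9/25.2) + 407·(1/2)^(36.8/25.2) + 407·(1/2)^(15.7/25.2)
      = 82.783 + 147.91 + 264.27 ≈ 494.96 μg.

495 μg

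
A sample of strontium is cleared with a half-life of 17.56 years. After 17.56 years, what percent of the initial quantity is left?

n = 17.56/17.56 ≈ 1 half-life.
Fraction remaining = (1/2)^1 ≈ 0.5, i.e. 50%.

50%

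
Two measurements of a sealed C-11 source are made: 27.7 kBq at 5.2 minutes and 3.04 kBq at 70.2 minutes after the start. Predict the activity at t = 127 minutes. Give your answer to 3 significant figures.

0.441 kBq

Over Δt = 70.2 − 5.2 = 65 minutes, the level fell by a factor of 27.7/3.04 ≈ 9.1118.
n = log₂(9.1118) ≈ 3.1877 half-lives, so t½ = 65/3.1877 ≈ 20.391 minutes.
From t = 70.2 to t = 127: 3.04 × (1/2)^((127−70.2)/20.391) ≈ 0.44089 kBq.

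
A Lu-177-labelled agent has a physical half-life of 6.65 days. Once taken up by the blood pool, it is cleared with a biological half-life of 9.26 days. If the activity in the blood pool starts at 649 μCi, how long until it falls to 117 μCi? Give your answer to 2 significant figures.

9.6 days

1/t_eff = 1/t_phys + 1/t_biol = 1/6.65 + 1/9.26 = 0.25837 per day.
t_eff = 6.65 × 9.26 / (6.65 + 9.26) ≈ 3.8705 days.
n = log₂(649/117) ≈ 2.4717; t = 2.4717 × 3.8705 ≈ 9.5667 days.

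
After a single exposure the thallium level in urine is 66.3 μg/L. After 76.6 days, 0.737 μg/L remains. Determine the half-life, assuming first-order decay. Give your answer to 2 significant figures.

12 days

A/A₀ = 0.737/66.3 ≈ 0.011116.
n = log₂(89.959) ≈ 6.4912 half-lives elapsed in 76.6 days.
t½ = 76.6/6.4912 ≈ 11.801 days.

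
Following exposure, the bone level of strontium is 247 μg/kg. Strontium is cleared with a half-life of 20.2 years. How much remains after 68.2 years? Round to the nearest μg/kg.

24 μg/kg

Number of half-lives: n = 68.2/20.2 ≈ 3.3762.
Remaining = 247 × (1/2)^3.3762 = 247 × 0.096306 ≈ 23.787 μg/kg.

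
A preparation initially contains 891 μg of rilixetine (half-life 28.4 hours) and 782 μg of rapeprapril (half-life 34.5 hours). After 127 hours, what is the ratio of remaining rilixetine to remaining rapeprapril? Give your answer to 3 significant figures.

rilixetine: 891 × (1/2)^(127/28.4) = 891 × (1/2)^4.4718 ≈ 40.153 μg.
rapeprapril: 782 × (1/2)^(127/34.5) = 782 × (1/2)^3.6812 ≈ 60.963 μg.
Ratio ≈ 40.153 / 60.963 ≈ 0.65865.

0.659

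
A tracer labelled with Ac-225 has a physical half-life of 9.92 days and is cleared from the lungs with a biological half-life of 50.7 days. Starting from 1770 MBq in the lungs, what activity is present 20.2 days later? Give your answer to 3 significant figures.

1/t_eff = 1/t_phys + 1/t_biol = 1/9.92 + 1/50.7 = 0.12053 per day.
t_eff = 9.92 × 50.7 / (9.92 + 50.7) ≈ 8.2967 days.
Remaining = 1770 × (1/2)^(20.2/8.2967) = 1770 × (1/2)^2.4347 ≈ 327.38 MBq.

327 MBq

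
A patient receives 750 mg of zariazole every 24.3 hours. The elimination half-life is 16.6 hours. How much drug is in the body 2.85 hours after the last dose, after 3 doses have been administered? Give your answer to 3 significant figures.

995 mg

The 3 doses were given 51.45, 27.15, 2.85 hours ago.
Total = 750·(1/2)^(51.45/16.6) + 750·(1/2)^(27.15/16.6) + 750·(1/2)^(2.85/16.6)
      = 87.508 + 241.39 + 665.85 ≈ 994.75 mg.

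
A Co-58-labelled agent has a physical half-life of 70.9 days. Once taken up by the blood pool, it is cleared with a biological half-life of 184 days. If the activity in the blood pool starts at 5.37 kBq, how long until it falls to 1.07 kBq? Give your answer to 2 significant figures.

1/t_eff = 1/t_phys + 1/t_biol = 1/70.9 + 1/184 = 0.019539 per day.
t_eff = 70.9 × 184 / (70.9 + 184) ≈ 51.179 days.
n = log₂(5.37/1.07) ≈ 2.3273; t = 2.3273 × 51.179 ≈ 119.11 days.

120 days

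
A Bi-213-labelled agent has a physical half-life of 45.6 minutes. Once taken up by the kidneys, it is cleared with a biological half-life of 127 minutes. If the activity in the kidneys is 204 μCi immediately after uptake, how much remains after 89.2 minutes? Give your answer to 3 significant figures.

32.3 μCi

1/t_eff = 1/t_phys + 1/t_biol = 1/45.6 + 1/127 = 0.029804 per minute.
t_eff = 45.6 × 127 / (45.6 + 127) ≈ 33.553 minutes.
Remaining = 204 × (1/2)^(89.2/33.553) = 204 × (1/2)^2.6585 ≈ 32.31 μCi.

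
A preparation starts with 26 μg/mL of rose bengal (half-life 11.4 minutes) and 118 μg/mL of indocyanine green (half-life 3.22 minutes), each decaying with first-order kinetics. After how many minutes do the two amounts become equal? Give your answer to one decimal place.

9.8 minutes

Set 26·(1/2)^(t/11.4) = 118·(1/2)^(t/3.22).
Taking log₂: log₂(26/118) = t·(1/11.4 − 1/3.22).
log₂(0.22034) = -2.1822; 1/11.4 − 1/3.22 = -0.22284.
t = -2.1822 / -0.22284 ≈ 9.7927 minutes.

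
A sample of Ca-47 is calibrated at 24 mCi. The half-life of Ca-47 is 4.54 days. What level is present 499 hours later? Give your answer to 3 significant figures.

Convert the elapsed time: 499 hours = 20.7917 days.
Number of half-lives: n = 20.7917/4.54 ≈ 4.5797.
Remaining = 24 × (1/2)^4.5797 = 24 × 0.04182 ≈ 1.0037 mCi.

1.00 mCi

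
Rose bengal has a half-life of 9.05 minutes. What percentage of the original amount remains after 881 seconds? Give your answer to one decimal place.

881 seconds = 14.6833 minutes.
n = 14.6833/9.05 ≈ 1.6225 half-lives.
Fraction remaining = (1/2)^1.6225 ≈ 0.32478, i.e. 32.478%.

32.5%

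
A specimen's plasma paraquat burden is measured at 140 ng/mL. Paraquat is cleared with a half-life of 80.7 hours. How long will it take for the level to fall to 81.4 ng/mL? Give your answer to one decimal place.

Fraction remaining = 81.4/140 ≈ 0.58143.
n = log₂(140/81.4) = ln(1.7199)/ln 2 ≈ 0.78233 half-lives.
t = n × t½ = 0.78233 × 80.7 ≈ 63.134 hours.

63.1 hours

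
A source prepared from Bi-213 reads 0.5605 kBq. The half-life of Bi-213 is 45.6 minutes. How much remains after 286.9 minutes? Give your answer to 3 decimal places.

0.007 kBq

Number of half-lives: n = 286.9/45.6 ≈ 6.2917.
Remaining = 0.5605 × (1/2)^6.2917 = 0.5605 × 0.012765 ≈ 0.0071548 kBq.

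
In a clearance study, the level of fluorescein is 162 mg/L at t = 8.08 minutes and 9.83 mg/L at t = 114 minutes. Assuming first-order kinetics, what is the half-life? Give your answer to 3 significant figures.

26.2 minutes

Over Δt = 114 − 8.08 = 105.92 minutes, the level fell by a factor of 162/9.83 ≈ 16.48.
n = log₂(16.48) ≈ 4.0427 half-lives, so t½ = 105.92/4.0427 ≈ 26.201 minutes.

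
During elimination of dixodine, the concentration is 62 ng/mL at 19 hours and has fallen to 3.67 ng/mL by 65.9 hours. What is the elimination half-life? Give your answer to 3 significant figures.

Over Δt = 65.9 − 19 = 46.9 hours, the level fell by a factor of 62/3.67 ≈ 16.894.
n = log₂(16.894) ≈ 4.0784 half-lives, so t½ = 46.9/4.0784 ≈ 11.5 hours.

11.5 hours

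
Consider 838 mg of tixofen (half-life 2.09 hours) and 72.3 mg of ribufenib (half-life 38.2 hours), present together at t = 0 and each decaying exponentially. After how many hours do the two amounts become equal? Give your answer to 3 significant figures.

7.82 hours

Set 838·(1/2)^(t/2.09) = 72.3·(1/2)^(t/38.2).
Taking log₂: log₂(838/72.3) = t·(1/2.09 − 1/38.2).
log₂(11.591) = 3.5349; 1/2.09 − 1/38.2 = 0.45229.
t = 3.5349 / 0.45229 ≈ 7.8155 hours.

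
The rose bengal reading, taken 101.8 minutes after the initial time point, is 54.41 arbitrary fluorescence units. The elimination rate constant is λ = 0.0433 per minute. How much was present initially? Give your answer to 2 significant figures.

t½ = ln 2 / λ = 0.69315 / 0.0433 ≈ 16.008 minutes.
Number of half-lives elapsed: n = 101.8/16.008 ≈ 6.3593.
A₀ = A × 2^n = 54.41 × 2^6.3593 = 54.41 × 82.1 ≈ 4467.1 arbitrary fluorescence units.

4500 arbitrary fluorescence units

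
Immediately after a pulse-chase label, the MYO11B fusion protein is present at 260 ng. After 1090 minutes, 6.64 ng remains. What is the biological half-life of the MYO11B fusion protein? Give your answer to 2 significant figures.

210 minutes

A/A₀ = 6.64/260 ≈ 0.025538.
n = log₂(39.157) ≈ 5.2912 half-lives elapsed in 1090 minutes.
t½ = 1090/5.2912 ≈ 206 minutes.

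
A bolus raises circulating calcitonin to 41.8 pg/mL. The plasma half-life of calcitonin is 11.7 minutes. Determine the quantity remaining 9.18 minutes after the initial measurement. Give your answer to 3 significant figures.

Number of half-lives: n = 9.18/11.7 ≈ 0.78462.
Remaining = 41.8 × (1/2)^0.78462 = 41.8 × 0.58051 ≈ 24.265 pg/mL.

24.3 pg/mL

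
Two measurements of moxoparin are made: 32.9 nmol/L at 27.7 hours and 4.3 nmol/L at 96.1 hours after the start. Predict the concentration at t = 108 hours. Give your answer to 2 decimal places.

3.02 nmol/L

Over Δt = 96.1 − 27.7 = 68.4 hours, the level fell by a factor of 32.9/4.3 ≈ 7.6512.
n = log₂(7.6512) ≈ 2.9357 half-lives, so t½ = 68.4/2.9357 ≈ 23.3 hours.
From t = 96.1 to t = 108: 4.3 × (1/2)^((108−96.1)/23.3) ≈ 3.018 nmol/L.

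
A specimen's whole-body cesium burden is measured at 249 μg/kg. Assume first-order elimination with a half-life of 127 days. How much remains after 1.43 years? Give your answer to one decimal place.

Convert the elapsed time: 1.43 years = 521.95 days.
Number of half-lives: n = 521.95/127 ≈ 4.1098.
Remaining = 249 × (1/2)^4.1098 = 249 × 0.057918 ≈ 14.422 μg/kg.

14.4 μg/kg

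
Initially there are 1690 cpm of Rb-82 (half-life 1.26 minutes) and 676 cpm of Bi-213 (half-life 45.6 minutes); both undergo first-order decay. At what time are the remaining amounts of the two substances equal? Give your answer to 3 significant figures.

1.71 minutes

Set 1690·(1/2)^(t/1.26) = 676·(1/2)^(t/45.6).
Taking log₂: log₂(1690/676) = t·(1/1.26 − 1/45.6).
log₂(2.5) = 1.3219; 1/1.26 − 1/45.6 = 0.77172.
t = 1.3219 / 0.77172 ≈ 1.713 minutes.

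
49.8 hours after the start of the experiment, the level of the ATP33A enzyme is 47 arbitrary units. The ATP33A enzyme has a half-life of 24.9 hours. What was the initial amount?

Number of half-lives elapsed: n = 49.8/24.9 ≈ 2.
A₀ = A × 2^n = 47 × 2^2 = 47 × 4 ≈ 188 arbitrary units.

188 arbitrary units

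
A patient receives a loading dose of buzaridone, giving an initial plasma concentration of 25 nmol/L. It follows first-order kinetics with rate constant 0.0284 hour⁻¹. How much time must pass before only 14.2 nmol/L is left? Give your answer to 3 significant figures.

t½ = ln 2 / λ = 0.69315 / 0.0284 ≈ 24.407 hours.
Fraction remaining = 14.2/25 ≈ 0.568.
n = log₂(25/14.2) = ln(1.7606)/ln 2 ≈ 0.81604 half-lives.
t = n × t½ = 0.81604 × 24.407 ≈ 19.917 hours.

19.9 hours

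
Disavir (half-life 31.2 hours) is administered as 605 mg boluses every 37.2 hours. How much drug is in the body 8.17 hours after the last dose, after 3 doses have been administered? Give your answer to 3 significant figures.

822 mg

The 3 doses were given 82.57, 45.37, 8.17 hours ago.
Total = 605·(1/2)^(82.57/31.2) + 605·(1/2)^(45.37/31.2) + 605·(1/2)^(8.17/31.2)
      = 96.624 + 220.8 + 504.58 ≈ 822.01 mg.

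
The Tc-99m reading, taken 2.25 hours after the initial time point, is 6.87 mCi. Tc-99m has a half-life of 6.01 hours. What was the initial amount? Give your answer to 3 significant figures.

8.91 mCi

Number of half-lives elapsed: n = 2.25/6.01 ≈ 0.37438.
A₀ = A × 2^n = 6.87 × 2^0.37438 = 6.87 × 1.2963 ≈ 8.9054 mCi.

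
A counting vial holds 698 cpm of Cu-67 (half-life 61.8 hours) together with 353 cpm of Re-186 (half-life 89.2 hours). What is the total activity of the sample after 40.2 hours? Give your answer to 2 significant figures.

700 cpm

Cu-67: 698 × (1/2)^(40.2/61.8) = 698 × (1/2)^0.65049 ≈ 444.67 cpm.
Re-186: 353 × (1/2)^(40.2/89.2) = 353 × (1/2)^0.45067 ≈ 258.29 cpm.
Total = 444.67 + 258.29 ≈ 702.96 cpm.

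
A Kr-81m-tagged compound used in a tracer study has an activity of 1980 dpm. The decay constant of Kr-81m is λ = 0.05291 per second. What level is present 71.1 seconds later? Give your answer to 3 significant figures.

46.0 dpm

t½ = ln 2 / λ = 0.69315 / 0.05291 ≈ 13.1 seconds.
Number of half-lives: n = 71.1/13.1 ≈ 5.4273.
Remaining = 1980 × (1/2)^5.4273 = 1980 × 0.02324 ≈ 46.014 dpm.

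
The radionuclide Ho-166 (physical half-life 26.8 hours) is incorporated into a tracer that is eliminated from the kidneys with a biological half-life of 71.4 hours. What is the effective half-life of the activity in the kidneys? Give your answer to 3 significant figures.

1/t_eff = 1/t_phys + 1/t_biol = 1/26.8 + 1/71.4 = 0.051319 per hour.
t_eff = 26.8 × 71.4 / (26.8 + 71.4) ≈ 19.486 hours.

19.5 hours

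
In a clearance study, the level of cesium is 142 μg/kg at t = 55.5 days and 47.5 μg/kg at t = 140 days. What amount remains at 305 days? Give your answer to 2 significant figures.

5.6 μg/kg

Over Δt = 140 − 55.5 = 84.5 days, the level fell by a factor of 142/47.5 ≈ 2.9895.
n = log₂(2.9895) ≈ 1.5799 half-lives, so t½ = 84.5/1.5799 ≈ 53.485 days.
From t = 140 to t = 305: 47.5 × (1/2)^((305−140)/53.485) ≈ 5.5978 μg/kg.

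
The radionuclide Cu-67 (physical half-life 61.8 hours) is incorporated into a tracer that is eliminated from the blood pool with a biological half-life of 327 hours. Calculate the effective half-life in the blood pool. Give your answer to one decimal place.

1/t_eff = 1/t_phys + 1/t_biol = 1/61.8 + 1/327 = 0.019239 per hour.
t_eff = 61.8 × 327 / (61.8 + 327) ≈ 51.977 hours.

52.0 hours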